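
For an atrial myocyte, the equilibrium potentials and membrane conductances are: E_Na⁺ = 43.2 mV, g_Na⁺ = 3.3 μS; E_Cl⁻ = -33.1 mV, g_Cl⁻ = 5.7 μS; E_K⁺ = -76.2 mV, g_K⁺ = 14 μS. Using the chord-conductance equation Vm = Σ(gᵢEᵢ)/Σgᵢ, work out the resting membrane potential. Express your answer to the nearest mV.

Σ gᵢEᵢ = 3.3·(43.2) + 5.7·(-33.1) + 14·(-76.2) = -1112.91
Σ gᵢ = 3.3 + 5.7 + 14 = 23
Vm = -1112.91 / 23 = -48.39 mV

-48 mV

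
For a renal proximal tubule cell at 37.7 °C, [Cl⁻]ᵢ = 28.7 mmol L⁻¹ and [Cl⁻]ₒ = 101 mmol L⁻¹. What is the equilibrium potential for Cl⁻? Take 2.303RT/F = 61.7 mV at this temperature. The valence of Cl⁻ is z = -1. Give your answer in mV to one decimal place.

E = (61.7/z) · log₁₀([Cl⁻]_out/[Cl⁻]_in) with z = -1.
For an anion, dividing by z = -1 reverses the sign.
= (61.7/-1) · log₁₀(101/28.7) = -61.70 · log₁₀(3.519)
= -61.70 · (0.5464) = -33.72 mV

-33.7 mV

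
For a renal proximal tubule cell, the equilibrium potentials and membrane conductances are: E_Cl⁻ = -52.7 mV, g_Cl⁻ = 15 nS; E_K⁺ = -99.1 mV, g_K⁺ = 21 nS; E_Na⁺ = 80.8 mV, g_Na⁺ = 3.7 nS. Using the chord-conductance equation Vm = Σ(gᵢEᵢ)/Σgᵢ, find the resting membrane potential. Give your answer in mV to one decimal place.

Σ gᵢEᵢ = 15·(-52.7) + 21·(-99.1) + 3.7·(80.8) = -2572.64
Σ gᵢ = 15 + 21 + 3.7 = 39.7
Vm = -2572.64 / 39.7 = -64.80 mV

-64.8 mV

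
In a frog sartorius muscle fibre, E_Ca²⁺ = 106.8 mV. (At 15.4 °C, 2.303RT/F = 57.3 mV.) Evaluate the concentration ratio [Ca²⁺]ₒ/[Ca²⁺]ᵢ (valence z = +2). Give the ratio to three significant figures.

log₁₀([out]/[in]) = E·z/(57.3) = 106.8 × 2 / 57.3 = 3.7277
[out]/[in] = 10^(3.7277) = 5343

5340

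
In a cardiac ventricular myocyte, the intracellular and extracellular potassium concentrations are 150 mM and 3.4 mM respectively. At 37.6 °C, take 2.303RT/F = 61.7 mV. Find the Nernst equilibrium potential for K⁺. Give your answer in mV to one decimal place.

E = (61.7/z) · log₁₀([K⁺]_out/[K⁺]_in) with z = +1.
= (61.7/1) · log₁₀(3.4/150) = 61.70 · log₁₀(0.02267)
= 61.70 · (-1.6446) = -101.47 mV

-101.5 mV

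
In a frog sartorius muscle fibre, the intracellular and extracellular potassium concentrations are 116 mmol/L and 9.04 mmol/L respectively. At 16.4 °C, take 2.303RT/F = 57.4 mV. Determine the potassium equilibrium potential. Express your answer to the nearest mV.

-64 mV

E = (57.4/z) · log₁₀([K⁺]_out/[K⁺]_in) with z = +1.
= (57.4/1) · log₁₀(9.04/116) = 57.40 · log₁₀(0.07793)
= 57.40 · (-1.1083) = -63.62 mV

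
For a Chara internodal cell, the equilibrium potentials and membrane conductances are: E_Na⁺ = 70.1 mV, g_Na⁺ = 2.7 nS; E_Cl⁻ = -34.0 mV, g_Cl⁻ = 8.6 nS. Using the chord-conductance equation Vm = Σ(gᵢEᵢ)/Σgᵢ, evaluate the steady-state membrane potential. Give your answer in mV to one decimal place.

-9.1 mV

Σ gᵢEᵢ = 2.7·(70.1) + 8.6·(-34.0) = -103.13
Σ gᵢ = 2.7 + 8.6 = 11.3
Vm = -103.13 / 11.3 = -9.13 mV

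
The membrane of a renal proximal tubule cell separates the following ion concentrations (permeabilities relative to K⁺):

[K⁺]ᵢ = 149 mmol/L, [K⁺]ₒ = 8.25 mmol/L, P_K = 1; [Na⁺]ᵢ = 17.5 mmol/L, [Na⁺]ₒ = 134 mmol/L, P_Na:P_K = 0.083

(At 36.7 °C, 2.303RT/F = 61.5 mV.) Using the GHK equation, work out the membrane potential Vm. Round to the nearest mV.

-55 mV

Vm = 61.5 · log₁₀[(Σ P·[cation]ₒ + Σ P·[anion]ᵢ) / (Σ P·[cation]ᵢ + Σ P·[anion]ₒ)]
Numerator = 1×8.25 + 0.083×134 = 19.37
Denominator = 1×149 + 0.083×17.5 = 150.5
Vm = 61.5 · log₁₀(0.12876) = 61.5 × (-0.8902) = -54.75 mV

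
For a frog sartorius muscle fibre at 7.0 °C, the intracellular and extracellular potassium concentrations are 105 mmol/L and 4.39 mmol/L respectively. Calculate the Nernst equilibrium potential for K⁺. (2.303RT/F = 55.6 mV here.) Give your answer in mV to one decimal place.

-76.7 mV

E = (55.6/z) · log₁₀([K⁺]_out/[K⁺]_in) with z = +1.
= (55.6/1) · log₁₀(4.39/105) = 55.60 · log₁₀(0.04181)
= 55.60 · (-1.3787) = -76.66 mV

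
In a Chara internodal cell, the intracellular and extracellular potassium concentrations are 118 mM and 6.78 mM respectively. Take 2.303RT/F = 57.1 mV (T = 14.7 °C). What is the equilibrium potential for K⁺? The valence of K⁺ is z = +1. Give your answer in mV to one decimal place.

E = (57.1/z) · log₁₀([K⁺]_out/[K⁺]_in) with z = +1.
= (57.1/1) · log₁₀(6.78/118) = 57.10 · log₁₀(0.05746)
= 57.10 · (-1.2407) = -70.84 mV

-70.8 mV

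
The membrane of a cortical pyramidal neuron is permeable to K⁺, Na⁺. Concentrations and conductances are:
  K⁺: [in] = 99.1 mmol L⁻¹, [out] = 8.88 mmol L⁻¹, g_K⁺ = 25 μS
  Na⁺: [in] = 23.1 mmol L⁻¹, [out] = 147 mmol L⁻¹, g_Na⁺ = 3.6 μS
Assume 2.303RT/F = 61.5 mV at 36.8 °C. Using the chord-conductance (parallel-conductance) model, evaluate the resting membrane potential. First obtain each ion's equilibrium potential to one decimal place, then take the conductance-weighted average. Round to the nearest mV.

E_K⁺ = (61.5/1)·log₁₀(8.88/99.1) = -64.4 mV
E_Na⁺ = (61.5/1)·log₁₀(147/23.1) = 49.4 mV
Vm = (Σ gᵢEᵢ)/(Σ gᵢ) = (25·-64.4 + 3.6·49.4) / (25 + 3.6)
= -1432.16 / 28.6 = -50.08 mV

-50 mV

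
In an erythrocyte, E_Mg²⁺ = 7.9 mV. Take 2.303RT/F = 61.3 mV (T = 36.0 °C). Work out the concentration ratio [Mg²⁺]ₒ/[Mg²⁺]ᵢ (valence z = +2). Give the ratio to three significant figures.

1.81

log₁₀([out]/[in]) = E·z/(61.3) = 7.9 × 2 / 61.3 = 0.2577
[out]/[in] = 10^(0.2577) = 1.81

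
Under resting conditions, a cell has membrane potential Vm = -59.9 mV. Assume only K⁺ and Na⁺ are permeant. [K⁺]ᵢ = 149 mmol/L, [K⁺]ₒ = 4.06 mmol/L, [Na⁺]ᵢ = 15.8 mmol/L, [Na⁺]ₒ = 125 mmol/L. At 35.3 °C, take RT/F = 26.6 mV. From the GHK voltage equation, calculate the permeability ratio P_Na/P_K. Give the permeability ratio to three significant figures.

Let α = P_Na/P_K. GHK: Vm = 26.6·ln[(Kₒ + α·Naₒ)/(Kᵢ + α·Naᵢ)].
e^(Vm/26.6) = e^(-59.9/26.6) = 0.1052
So 0.1052·(Kᵢ + α·Naᵢ) = Kₒ + α·Naₒ → α = (0.1052·149.0 − 4.06) / (125.0 − 0.1052·15.8)
α = (15.67 − 4.06) / (125.0 − 1.662) = 11.61/123.3 = 0.09417

0.0942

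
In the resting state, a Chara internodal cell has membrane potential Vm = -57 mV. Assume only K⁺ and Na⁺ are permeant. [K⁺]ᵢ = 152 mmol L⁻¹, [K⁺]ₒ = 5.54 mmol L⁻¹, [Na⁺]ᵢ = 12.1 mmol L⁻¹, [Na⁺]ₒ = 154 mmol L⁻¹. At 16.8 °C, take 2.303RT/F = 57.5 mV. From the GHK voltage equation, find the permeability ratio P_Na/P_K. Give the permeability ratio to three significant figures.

0.0652

Let α = P_Na/P_K. GHK: Vm = 57.5·log₁₀[(Kₒ + α·Naₒ)/(Kᵢ + α·Naᵢ)].
10^(Vm/57.5) = 10^(-57.0/57.5) = 0.10202
So 0.10202·(Kᵢ + α·Naᵢ) = Kₒ + α·Naₒ → α = (0.10202·152.0 − 5.54) / (154.0 − 0.10202·12.1)
α = (15.51 − 5.54) / (154.0 − 1.234) = 9.967/152.8 = 0.06525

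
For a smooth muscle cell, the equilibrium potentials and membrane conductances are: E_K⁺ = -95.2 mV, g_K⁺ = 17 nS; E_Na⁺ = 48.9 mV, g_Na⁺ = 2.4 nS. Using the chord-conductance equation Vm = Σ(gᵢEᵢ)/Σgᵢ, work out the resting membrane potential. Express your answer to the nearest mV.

Σ gᵢEᵢ = 17·(-95.2) + 2.4·(48.9) = -1501.04
Σ gᵢ = 17 + 2.4 = 19.4
Vm = -1501.04 / 19.4 = -77.37 mV

-77 mV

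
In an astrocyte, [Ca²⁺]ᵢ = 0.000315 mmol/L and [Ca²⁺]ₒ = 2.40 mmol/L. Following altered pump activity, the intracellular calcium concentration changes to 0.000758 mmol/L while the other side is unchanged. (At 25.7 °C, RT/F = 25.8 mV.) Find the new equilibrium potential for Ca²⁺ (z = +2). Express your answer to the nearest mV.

104 mV

After the shift: [Ca²⁺]_out = 2.40, [Ca²⁺]_in = 0.000758 mmol/L.
E_new = (25.8/2)·ln(2.40/0.000758) = 12.90 · (8.0603) = 103.98 mV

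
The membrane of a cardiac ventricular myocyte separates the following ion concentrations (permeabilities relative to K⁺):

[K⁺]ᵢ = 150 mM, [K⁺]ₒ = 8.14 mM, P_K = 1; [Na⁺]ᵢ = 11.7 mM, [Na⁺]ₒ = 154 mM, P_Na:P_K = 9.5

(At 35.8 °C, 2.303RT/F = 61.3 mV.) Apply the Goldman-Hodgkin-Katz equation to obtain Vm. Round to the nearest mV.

Vm = 61.3 · log₁₀[(Σ P·[cation]ₒ + Σ P·[anion]ᵢ) / (Σ P·[cation]ᵢ + Σ P·[anion]ₒ)]
Numerator = 1×8.14 + 9.5×154 = 1471
Denominator = 1×150 + 9.5×11.7 = 261.1
Vm = 61.3 · log₁₀(5.6333) = 61.3 × (0.7508) = 46.02 mV

46 mV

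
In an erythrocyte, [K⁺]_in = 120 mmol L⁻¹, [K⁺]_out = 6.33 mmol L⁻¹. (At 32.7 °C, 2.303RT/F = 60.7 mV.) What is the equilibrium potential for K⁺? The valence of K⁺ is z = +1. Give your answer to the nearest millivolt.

-78 mV

E = (60.7/z) · log₁₀([K⁺]_out/[K⁺]_in) with z = +1.
= (60.7/1) · log₁₀(6.33/120) = 60.70 · log₁₀(0.05275)
= 60.70 · (-1.2778) = -77.56 mV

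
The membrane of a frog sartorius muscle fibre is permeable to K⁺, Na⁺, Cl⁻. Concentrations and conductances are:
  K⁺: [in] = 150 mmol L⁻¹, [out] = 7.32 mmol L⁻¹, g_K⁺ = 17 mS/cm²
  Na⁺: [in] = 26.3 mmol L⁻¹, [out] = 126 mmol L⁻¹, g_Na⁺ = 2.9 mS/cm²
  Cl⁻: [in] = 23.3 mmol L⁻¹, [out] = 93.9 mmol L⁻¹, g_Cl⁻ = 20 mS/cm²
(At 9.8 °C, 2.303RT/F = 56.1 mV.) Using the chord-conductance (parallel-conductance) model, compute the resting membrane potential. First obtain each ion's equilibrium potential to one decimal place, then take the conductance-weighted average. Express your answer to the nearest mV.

E_K⁺ = (56.1/1)·log₁₀(7.32/150) = -73.6 mV
E_Na⁺ = (56.1/1)·log₁₀(126/26.3) = 38.2 mV
E_Cl⁻ = (56.1/-1)·log₁₀(93.9/23.3) = -34.0 mV
Vm = (Σ gᵢEᵢ)/(Σ gᵢ) = (17·-73.6 + 2.9·38.2 + 20·-34.0) / (17 + 2.9 + 20)
= -1820.42 / 39.9 = -45.62 mV

-46 mV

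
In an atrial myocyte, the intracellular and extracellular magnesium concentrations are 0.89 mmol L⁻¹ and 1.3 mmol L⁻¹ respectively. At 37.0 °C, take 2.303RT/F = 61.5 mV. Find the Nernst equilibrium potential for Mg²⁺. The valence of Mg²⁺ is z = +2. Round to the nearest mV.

5 mV

E = (61.5/z) · log₁₀([Mg²⁺]_out/[Mg²⁺]_in) with z = +2.
= (61.5/2) · log₁₀(1.3/0.89) = 30.75 · log₁₀(1.461)
= 30.75 · (0.1646) = 5.06 mV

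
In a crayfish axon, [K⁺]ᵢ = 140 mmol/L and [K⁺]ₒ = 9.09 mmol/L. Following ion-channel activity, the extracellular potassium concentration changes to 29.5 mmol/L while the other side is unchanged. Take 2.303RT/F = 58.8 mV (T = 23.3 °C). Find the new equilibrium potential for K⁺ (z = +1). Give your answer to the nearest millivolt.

-40 mV

After the shift: [K⁺]_out = 29.5, [K⁺]_in = 140 mmol/L.
E_new = (58.8/1)·log₁₀(29.5/140) = 58.80 · (-0.6763) = -39.77 mV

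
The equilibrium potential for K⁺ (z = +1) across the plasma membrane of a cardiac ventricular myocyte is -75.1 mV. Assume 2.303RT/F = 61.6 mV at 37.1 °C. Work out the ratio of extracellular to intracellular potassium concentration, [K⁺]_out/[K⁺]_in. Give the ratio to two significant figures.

log₁₀([out]/[in]) = E·z/(61.6) = -75.1 × 1 / 61.6 = -1.2192
[out]/[in] = 10^(-1.2192) = 0.06037

0.060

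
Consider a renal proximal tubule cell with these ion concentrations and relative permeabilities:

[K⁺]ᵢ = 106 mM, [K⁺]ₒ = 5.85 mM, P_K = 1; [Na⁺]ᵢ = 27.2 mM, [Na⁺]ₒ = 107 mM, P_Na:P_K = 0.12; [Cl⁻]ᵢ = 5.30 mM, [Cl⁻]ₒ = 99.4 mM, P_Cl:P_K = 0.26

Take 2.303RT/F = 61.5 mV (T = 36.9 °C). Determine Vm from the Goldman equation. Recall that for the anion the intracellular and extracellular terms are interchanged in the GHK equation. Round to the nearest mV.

Vm = 61.5 · log₁₀[(Σ P·[cation]ₒ + Σ P·[anion]ᵢ) / (Σ P·[cation]ᵢ + Σ P·[anion]ₒ)]
Numerator = 1×5.85 + 0.12×107 + 0.26×5.30 = 20.07
Denominator = 1×106 + 0.12×27.2 + 0.26×99.4 = 135.1
Vm = 61.5 · log₁₀(0.14853) = 61.5 × (-0.8282) = -50.93 mV

-51 mV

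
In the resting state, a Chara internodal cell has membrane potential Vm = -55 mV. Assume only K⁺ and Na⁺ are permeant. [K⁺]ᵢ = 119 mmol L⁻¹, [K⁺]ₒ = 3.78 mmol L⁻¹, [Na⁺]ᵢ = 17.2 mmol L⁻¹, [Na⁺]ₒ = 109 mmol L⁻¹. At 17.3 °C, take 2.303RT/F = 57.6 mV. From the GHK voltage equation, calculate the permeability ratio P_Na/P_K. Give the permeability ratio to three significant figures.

Let α = P_Na/P_K. GHK: Vm = 57.6·log₁₀[(Kₒ + α·Naₒ)/(Kᵢ + α·Naᵢ)].
10^(Vm/57.6) = 10^(-55.0/57.6) = 0.11095
So 0.11095·(Kᵢ + α·Naᵢ) = Kₒ + α·Naₒ → α = (0.11095·119.0 − 3.78) / (109.0 − 0.11095·17.2)
α = (13.2 − 3.78) / (109.0 − 1.908) = 9.423/107.1 = 0.08799

0.0880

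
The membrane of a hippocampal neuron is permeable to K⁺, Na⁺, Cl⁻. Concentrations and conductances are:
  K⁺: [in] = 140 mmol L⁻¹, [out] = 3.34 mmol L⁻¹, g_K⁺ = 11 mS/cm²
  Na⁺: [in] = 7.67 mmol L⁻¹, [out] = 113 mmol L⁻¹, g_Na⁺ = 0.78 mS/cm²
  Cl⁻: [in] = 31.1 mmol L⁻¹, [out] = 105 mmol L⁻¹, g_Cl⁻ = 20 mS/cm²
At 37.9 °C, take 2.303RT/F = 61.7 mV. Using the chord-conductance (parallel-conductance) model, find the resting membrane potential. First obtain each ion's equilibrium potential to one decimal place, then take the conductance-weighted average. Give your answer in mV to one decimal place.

-53.4 mV

E_K⁺ = (61.7/1)·log₁₀(3.34/140) = -100.1 mV
E_Na⁺ = (61.7/1)·log₁₀(113/7.67) = 72.1 mV
E_Cl⁻ = (61.7/-1)·log₁₀(105/31.1) = -32.6 mV
Vm = (Σ gᵢEᵢ)/(Σ gᵢ) = (11·-100.1 + 0.78·72.1 + 20·-32.6) / (11 + 0.78 + 20)
= -1696.86 / 31.78 = -53.39 mV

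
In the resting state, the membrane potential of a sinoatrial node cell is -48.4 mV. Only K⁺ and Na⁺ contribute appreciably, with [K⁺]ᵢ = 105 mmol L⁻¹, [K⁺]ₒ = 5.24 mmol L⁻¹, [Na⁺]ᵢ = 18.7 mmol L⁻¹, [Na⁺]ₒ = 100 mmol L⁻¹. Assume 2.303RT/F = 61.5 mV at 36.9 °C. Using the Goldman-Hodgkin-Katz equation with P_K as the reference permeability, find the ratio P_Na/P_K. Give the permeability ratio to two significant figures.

0.12

Let α = P_Na/P_K. GHK: Vm = 61.5·log₁₀[(Kₒ + α·Naₒ)/(Kᵢ + α·Naᵢ)].
10^(Vm/61.5) = 10^(-48.4/61.5) = 0.16331
So 0.16331·(Kᵢ + α·Naᵢ) = Kₒ + α·Naₒ → α = (0.16331·105.0 − 5.24) / (100.0 − 0.16331·18.7)
α = (17.15 − 5.24) / (100.0 − 3.054) = 11.91/96.95 = 0.1228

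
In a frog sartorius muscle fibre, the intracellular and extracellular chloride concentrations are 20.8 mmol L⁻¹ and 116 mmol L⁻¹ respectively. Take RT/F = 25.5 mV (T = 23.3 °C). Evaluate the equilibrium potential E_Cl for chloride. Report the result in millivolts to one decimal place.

-43.8 mV

E = (25.5/z) · ln([Cl⁻]_out/[Cl⁻]_in) with z = -1.
For an anion, dividing by z = -1 reverses the sign.
= (25.5/-1) · ln(116/20.8) = -25.50 · ln(5.577)
= -25.50 · (1.7186) = -43.83 mV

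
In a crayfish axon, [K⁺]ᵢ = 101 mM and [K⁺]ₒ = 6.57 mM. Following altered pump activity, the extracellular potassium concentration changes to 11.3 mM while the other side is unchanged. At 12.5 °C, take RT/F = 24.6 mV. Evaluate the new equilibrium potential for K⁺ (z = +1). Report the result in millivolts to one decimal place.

After the shift: [K⁺]_out = 11.3, [K⁺]_in = 101 mM.
E_new = (24.6/1)·ln(11.3/101) = 24.60 · (-2.1903) = -53.88 mV

-53.9 mV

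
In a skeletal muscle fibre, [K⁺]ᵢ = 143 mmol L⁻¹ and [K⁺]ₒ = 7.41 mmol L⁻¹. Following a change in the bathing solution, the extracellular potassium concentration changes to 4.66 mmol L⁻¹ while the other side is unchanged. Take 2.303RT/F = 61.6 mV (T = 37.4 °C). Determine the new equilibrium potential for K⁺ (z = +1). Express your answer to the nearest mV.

After the shift: [K⁺]_out = 4.66, [K⁺]_in = 143 mmol L⁻¹.
E_new = (61.6/1)·log₁₀(4.66/143) = 61.60 · (-1.4870) = -91.60 mV

-92 mV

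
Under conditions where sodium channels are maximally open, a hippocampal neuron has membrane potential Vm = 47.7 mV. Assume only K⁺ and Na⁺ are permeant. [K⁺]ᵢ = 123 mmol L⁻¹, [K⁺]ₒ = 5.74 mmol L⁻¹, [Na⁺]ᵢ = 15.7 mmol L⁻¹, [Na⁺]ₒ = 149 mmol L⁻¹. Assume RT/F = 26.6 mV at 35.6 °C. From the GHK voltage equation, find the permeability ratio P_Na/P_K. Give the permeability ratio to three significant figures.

Let α = P_Na/P_K. GHK: Vm = 26.6·ln[(Kₒ + α·Naₒ)/(Kᵢ + α·Naᵢ)].
e^(Vm/26.6) = e^(47.7/26.6) = 6.0088
So 6.0088·(Kᵢ + α·Naᵢ) = Kₒ + α·Naₒ → α = (6.0088·123.0 − 5.74) / (149.0 − 6.0088·15.7)
α = (739.1 − 5.74) / (149.0 − 94.34) = 733.3/54.66 = 13.42

13.4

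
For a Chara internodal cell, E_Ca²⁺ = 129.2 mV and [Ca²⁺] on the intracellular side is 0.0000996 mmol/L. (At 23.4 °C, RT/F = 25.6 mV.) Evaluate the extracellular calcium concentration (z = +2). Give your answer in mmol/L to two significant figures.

Nernst: E = (25.6/2) · ln([out]/[in]), so ln([out]/[in]) = 129.2 × 2 / 25.6 = 10.0937.
[out]/[in] = e^(10.0937) = 2.419e+04.
[out] = 2.419e+04 × 0.0000996 = 2.409 mmol/L.

2.4 mmol/L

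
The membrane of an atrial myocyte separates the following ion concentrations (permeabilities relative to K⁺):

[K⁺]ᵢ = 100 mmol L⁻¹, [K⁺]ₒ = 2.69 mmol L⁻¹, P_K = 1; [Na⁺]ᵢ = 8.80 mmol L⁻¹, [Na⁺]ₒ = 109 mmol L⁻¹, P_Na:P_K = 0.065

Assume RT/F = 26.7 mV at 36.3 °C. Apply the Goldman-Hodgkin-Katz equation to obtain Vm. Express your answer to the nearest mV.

Vm = 26.7 · ln[(Σ P·[cation]ₒ + Σ P·[anion]ᵢ) / (Σ P·[cation]ᵢ + Σ P·[anion]ₒ)]
Numerator = 1×2.69 + 0.065×109 = 9.775
Denominator = 1×100 + 0.065×8.80 = 100.6
Vm = 26.7 · ln(0.097194) = 26.7 × (-2.3310) = -62.24 mV

-62 mV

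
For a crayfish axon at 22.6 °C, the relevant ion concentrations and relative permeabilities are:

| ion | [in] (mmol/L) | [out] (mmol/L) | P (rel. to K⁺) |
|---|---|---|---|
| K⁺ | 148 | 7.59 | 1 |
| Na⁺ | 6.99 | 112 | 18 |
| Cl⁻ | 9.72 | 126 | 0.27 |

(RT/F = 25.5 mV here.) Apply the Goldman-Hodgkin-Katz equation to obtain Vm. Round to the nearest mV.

48 mV

Vm = 25.5 · ln[(Σ P·[cation]ₒ + Σ P·[anion]ᵢ) / (Σ P·[cation]ᵢ + Σ P·[anion]ₒ)]
Numerator = 1×7.59 + 18×112 + 0.27×9.72 = 2026
Denominator = 1×148 + 18×6.99 + 0.27×126 = 307.8
Vm = 25.5 · ln(6.582) = 25.5 × (1.8843) = 48.05 mV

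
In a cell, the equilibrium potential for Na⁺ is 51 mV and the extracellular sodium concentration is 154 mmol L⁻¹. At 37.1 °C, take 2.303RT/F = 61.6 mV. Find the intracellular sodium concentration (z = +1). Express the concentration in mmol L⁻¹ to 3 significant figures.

Nernst: E = (61.6/1) · log₁₀([out]/[in]), so log₁₀([out]/[in]) = 51.0 × 1 / 61.6 = 0.8279.
[out]/[in] = 10^(0.8279) = 6.729.
[in] = 154 / 6.729 = 22.89 mmol L⁻¹.

22.9 mmol L⁻¹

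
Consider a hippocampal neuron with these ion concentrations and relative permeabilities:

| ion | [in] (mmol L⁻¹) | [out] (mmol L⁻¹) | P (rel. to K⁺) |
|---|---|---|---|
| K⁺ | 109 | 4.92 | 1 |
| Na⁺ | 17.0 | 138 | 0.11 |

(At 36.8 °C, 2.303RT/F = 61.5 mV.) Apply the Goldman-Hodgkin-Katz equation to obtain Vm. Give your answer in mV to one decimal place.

-45.6 mV

Vm = 61.5 · log₁₀[(Σ P·[cation]ₒ + Σ P·[anion]ᵢ) / (Σ P·[cation]ᵢ + Σ P·[anion]ₒ)]
Numerator = 1×4.92 + 0.11×138 = 20.1
Denominator = 1×109 + 0.11×17.0 = 110.9
Vm = 61.5 · log₁₀(0.18129) = 61.5 × (-0.7416) = -45.61 mV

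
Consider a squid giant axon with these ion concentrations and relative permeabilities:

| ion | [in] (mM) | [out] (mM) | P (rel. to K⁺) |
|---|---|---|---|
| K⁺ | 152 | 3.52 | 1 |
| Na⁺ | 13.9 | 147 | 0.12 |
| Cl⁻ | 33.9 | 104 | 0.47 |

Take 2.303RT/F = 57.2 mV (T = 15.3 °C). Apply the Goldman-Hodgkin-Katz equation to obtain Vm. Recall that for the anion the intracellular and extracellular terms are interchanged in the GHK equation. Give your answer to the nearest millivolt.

-42 mV

Vm = 57.2 · log₁₀[(Σ P·[cation]ₒ + Σ P·[anion]ᵢ) / (Σ P·[cation]ᵢ + Σ P·[anion]ₒ)]
Numerator = 1×3.52 + 0.12×147 + 0.47×33.9 = 37.09
Denominator = 1×152 + 0.12×13.9 + 0.47×104 = 202.5
Vm = 57.2 · log₁₀(0.18313) = 57.2 × (-0.7372) = -42.17 mV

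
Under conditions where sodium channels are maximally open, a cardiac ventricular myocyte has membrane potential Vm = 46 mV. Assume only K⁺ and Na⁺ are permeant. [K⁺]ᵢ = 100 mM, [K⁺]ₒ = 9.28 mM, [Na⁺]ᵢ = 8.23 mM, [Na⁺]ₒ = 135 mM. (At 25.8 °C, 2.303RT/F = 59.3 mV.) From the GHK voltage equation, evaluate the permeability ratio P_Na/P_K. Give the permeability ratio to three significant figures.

Let α = P_Na/P_K. GHK: Vm = 59.3·log₁₀[(Kₒ + α·Naₒ)/(Kᵢ + α·Naᵢ)].
10^(Vm/59.3) = 10^(46.0/59.3) = 5.9665
So 5.9665·(Kᵢ + α·Naᵢ) = Kₒ + α·Naₒ → α = (5.9665·100.0 − 9.28) / (135.0 − 5.9665·8.23)
α = (596.6 − 9.28) / (135.0 − 49.1) = 587.4/85.9 = 6.838

6.84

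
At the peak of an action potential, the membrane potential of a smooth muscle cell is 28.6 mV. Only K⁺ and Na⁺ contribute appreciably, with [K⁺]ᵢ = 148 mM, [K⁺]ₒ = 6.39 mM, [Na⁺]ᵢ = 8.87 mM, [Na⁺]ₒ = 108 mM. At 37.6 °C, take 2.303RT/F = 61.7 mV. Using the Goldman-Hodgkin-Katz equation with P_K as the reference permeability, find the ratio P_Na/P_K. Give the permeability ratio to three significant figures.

5.16

Let α = P_Na/P_K. GHK: Vm = 61.7·log₁₀[(Kₒ + α·Naₒ)/(Kᵢ + α·Naᵢ)].
10^(Vm/61.7) = 10^(28.6/61.7) = 2.9076
So 2.9076·(Kᵢ + α·Naᵢ) = Kₒ + α·Naₒ → α = (2.9076·148.0 − 6.39) / (108.0 − 2.9076·8.87)
α = (430.3 − 6.39) / (108.0 − 25.79) = 423.9/82.21 = 5.157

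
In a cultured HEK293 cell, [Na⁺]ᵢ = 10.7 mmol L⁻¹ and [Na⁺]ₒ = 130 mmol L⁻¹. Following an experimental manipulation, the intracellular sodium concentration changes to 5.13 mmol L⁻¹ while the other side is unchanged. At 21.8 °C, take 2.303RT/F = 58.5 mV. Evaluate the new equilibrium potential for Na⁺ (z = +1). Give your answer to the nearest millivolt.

82 mV

After the shift: [Na⁺]_out = 130, [Na⁺]_in = 5.13 mmol L⁻¹.
E_new = (58.5/1)·log₁₀(130/5.13) = 58.50 · (1.4038) = 82.12 mV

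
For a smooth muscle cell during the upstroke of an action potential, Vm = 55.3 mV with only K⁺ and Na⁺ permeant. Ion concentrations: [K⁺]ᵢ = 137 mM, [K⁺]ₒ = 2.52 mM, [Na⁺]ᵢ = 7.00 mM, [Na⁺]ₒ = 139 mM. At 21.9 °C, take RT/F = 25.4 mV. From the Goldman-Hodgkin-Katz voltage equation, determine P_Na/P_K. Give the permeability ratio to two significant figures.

Let α = P_Na/P_K. GHK: Vm = 25.4·ln[(Kₒ + α·Naₒ)/(Kᵢ + α·Naᵢ)].
e^(Vm/25.4) = e^(55.3/25.4) = 8.8213
So 8.8213·(Kᵢ + α·Naᵢ) = Kₒ + α·Naₒ → α = (8.8213·137.0 − 2.52) / (139.0 − 8.8213·7.0)
α = (1209 − 2.52) / (139.0 − 61.75) = 1206/77.25 = 15.61

16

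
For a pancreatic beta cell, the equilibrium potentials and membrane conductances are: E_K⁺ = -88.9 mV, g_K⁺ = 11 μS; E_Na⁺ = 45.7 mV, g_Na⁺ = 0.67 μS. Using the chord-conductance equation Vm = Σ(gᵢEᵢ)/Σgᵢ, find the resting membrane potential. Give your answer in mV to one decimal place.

Σ gᵢEᵢ = 11·(-88.9) + 0.67·(45.7) = -947.28
Σ gᵢ = 11 + 0.67 = 11.67
Vm = -947.28 / 11.67 = -81.17 mV

-81.2 mV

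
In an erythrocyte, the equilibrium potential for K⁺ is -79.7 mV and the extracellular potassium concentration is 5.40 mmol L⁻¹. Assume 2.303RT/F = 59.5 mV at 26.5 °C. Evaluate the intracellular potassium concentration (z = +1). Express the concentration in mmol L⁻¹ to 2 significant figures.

120 mmol L⁻¹

Nernst: E = (59.5/1) · log₁₀([out]/[in]), so log₁₀([out]/[in]) = -79.7 × 1 / 59.5 = -1.3395.
[out]/[in] = 10^(-1.3395) = 0.04576.
[in] = 5.40 / 0.04576 = 118 mmol L⁻¹.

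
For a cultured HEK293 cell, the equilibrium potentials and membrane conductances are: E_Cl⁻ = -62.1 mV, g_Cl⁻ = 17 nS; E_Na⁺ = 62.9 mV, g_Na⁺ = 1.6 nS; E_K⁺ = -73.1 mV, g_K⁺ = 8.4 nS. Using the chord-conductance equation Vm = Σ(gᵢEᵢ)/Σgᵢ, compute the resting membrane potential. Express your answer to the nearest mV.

-58 mV

Σ gᵢEᵢ = 17·(-62.1) + 1.6·(62.9) + 8.4·(-73.1) = -1569.10
Σ gᵢ = 17 + 1.6 + 8.4 = 27
Vm = -1569.10 / 27 = -58.11 mV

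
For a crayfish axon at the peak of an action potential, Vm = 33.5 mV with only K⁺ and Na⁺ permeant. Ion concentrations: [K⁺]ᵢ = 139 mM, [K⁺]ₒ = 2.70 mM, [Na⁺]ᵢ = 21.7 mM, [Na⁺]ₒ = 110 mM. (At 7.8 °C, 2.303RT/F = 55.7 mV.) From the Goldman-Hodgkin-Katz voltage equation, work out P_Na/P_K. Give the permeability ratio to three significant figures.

23.7

Let α = P_Na/P_K. GHK: Vm = 55.7·log₁₀[(Kₒ + α·Naₒ)/(Kᵢ + α·Naᵢ)].
10^(Vm/55.7) = 10^(33.5/55.7) = 3.9943
So 3.9943·(Kᵢ + α·Naᵢ) = Kₒ + α·Naₒ → α = (3.9943·139.0 − 2.7) / (110.0 − 3.9943·21.7)
α = (555.2 − 2.7) / (110.0 − 86.68) = 552.5/23.32 = 23.69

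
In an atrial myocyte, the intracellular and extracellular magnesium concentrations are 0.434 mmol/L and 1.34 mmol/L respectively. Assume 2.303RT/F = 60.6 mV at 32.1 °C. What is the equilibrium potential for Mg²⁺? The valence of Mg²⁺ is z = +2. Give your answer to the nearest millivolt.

15 mV

E = (60.6/z) · log₁₀([Mg²⁺]_out/[Mg²⁺]_in) with z = +2.
= (60.6/2) · log₁₀(1.34/0.434) = 30.30 · log₁₀(3.088)
= 30.30 · (0.4896) = 14.84 mV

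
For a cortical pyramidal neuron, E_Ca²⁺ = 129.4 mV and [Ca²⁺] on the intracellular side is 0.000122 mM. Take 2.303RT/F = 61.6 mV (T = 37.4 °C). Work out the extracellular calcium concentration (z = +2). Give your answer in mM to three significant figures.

1.94 mM

Nernst: E = (61.6/2) · log₁₀([out]/[in]), so log₁₀([out]/[in]) = 129.4 × 2 / 61.6 = 4.2013.
[out]/[in] = 10^(4.2013) = 1.59e+04.
[out] = 1.59e+04 × 0.000122 = 1.939 mM.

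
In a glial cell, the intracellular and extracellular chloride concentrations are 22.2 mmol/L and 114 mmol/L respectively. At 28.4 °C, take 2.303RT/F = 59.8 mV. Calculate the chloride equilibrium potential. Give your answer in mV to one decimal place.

-42.5 mV

E = (59.8/z) · log₁₀([Cl⁻]_out/[Cl⁻]_in) with z = -1.
For an anion, dividing by z = -1 reverses the sign.
= (59.8/-1) · log₁₀(114/22.2) = -59.80 · log₁₀(5.135)
= -59.80 · (0.7106) = -42.49 mV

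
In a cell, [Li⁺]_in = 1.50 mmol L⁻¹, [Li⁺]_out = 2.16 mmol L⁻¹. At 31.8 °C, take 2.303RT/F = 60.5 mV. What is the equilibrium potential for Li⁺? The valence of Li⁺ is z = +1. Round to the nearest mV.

E = (60.5/z) · log₁₀([Li⁺]_out/[Li⁺]_in) with z = +1.
= (60.5/1) · log₁₀(2.16/1.50) = 60.50 · log₁₀(1.44)
= 60.50 · (0.1584) = 9.58 mV

10 mV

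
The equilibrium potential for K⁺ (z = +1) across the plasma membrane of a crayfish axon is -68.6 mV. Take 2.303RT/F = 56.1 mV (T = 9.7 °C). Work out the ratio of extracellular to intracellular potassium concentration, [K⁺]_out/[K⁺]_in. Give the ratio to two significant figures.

log₁₀([out]/[in]) = E·z/(56.1) = -68.6 × 1 / 56.1 = -1.2228
[out]/[in] = 10^(-1.2228) = 0.05987

0.060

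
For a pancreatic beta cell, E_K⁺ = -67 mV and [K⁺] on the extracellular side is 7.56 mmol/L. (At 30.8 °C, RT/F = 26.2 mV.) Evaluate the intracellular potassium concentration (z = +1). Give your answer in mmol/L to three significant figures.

97.5 mmol/L

Nernst: E = (26.2/1) · ln([out]/[in]), so ln([out]/[in]) = -67.0 × 1 / 26.2 = -2.5573.
[out]/[in] = e^(-2.5573) = 0.07752.
[in] = 7.56 / 0.07752 = 97.53 mmol/L.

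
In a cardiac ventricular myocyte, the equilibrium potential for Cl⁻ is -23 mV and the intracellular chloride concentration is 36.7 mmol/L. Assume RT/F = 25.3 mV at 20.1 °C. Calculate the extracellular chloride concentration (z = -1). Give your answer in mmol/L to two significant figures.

Nernst: E = (25.3/-1) · ln([out]/[in]), so ln([out]/[in]) = -23.0 × -1 / 25.3 = 0.9091.
[out]/[in] = e^(0.9091) = 2.482.
[out] = 2.482 × 36.7 = 91.09 mmol/L.

91 mmol/L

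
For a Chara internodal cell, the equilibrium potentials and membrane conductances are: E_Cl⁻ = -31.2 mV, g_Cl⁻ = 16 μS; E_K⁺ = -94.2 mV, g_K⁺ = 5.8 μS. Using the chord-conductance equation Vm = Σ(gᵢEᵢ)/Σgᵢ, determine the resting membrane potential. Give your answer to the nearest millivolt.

Σ gᵢEᵢ = 16·(-31.2) + 5.8·(-94.2) = -1045.56
Σ gᵢ = 16 + 5.8 = 21.8
Vm = -1045.56 / 21.8 = -47.96 mV

-48 mV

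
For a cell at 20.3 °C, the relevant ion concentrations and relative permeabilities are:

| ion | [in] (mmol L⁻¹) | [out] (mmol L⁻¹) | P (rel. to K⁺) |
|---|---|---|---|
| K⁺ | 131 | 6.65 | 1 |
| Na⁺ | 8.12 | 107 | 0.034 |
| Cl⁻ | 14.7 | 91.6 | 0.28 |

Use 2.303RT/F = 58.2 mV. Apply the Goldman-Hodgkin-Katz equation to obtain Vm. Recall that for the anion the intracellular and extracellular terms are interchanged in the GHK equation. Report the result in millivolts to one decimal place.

-60.4 mV

Vm = 58.2 · log₁₀[(Σ P·[cation]ₒ + Σ P·[anion]ᵢ) / (Σ P·[cation]ᵢ + Σ P·[anion]ₒ)]
Numerator = 1×6.65 + 0.034×107 + 0.28×14.7 = 14.4
Denominator = 1×131 + 0.034×8.12 + 0.28×91.6 = 156.9
Vm = 58.2 · log₁₀(0.09179) = 58.2 × (-1.0372) = -60.37 mV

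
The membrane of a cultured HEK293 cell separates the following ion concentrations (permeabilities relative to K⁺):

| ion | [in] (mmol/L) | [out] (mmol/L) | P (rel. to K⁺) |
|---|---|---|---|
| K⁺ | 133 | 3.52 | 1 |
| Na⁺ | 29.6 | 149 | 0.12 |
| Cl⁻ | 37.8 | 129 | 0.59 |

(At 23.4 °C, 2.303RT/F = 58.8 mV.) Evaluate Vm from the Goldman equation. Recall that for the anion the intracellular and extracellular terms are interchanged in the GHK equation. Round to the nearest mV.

-40 mV

Vm = 58.8 · log₁₀[(Σ P·[cation]ₒ + Σ P·[anion]ᵢ) / (Σ P·[cation]ᵢ + Σ P·[anion]ₒ)]
Numerator = 1×3.52 + 0.12×149 + 0.59×37.8 = 43.7
Denominator = 1×133 + 0.12×29.6 + 0.59×129 = 212.7
Vm = 58.8 · log₁₀(0.2055) = 58.8 × (-0.6872) = -40.41 mV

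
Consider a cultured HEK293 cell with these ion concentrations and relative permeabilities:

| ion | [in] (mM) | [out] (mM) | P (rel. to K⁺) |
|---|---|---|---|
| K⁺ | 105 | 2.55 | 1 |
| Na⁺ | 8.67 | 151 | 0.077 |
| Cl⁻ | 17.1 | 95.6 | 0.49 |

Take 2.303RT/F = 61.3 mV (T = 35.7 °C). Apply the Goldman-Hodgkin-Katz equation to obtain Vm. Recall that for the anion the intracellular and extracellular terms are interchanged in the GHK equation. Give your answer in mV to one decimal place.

Vm = 61.3 · log₁₀[(Σ P·[cation]ₒ + Σ P·[anion]ᵢ) / (Σ P·[cation]ᵢ + Σ P·[anion]ₒ)]
Numerator = 1×2.55 + 0.077×151 + 0.49×17.1 = 22.56
Denominator = 1×105 + 0.077×8.67 + 0.49×95.6 = 152.5
Vm = 61.3 · log₁₀(0.1479) = 61.3 × (-0.8300) = -50.88 mV

-50.9 mV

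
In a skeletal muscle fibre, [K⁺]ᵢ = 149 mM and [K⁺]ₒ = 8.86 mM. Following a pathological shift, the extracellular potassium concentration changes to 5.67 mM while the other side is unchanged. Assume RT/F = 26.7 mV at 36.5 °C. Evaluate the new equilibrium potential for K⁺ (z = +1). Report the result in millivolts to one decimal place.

-87.3 mV

After the shift: [K⁺]_out = 5.67, [K⁺]_in = 149 mM.
E_new = (26.7/1)·ln(5.67/149) = 26.70 · (-3.2688) = -87.28 mV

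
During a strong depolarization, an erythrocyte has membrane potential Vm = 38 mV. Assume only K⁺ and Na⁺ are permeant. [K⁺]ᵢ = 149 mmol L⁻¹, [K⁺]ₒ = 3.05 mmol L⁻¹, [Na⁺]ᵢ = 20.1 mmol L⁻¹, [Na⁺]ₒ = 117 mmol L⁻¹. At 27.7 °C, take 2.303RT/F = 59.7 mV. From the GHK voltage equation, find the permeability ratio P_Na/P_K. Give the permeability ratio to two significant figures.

Let α = P_Na/P_K. GHK: Vm = 59.7·log₁₀[(Kₒ + α·Naₒ)/(Kᵢ + α·Naᵢ)].
10^(Vm/59.7) = 10^(38.0/59.7) = 4.3303
So 4.3303·(Kᵢ + α·Naᵢ) = Kₒ + α·Naₒ → α = (4.3303·149.0 − 3.05) / (117.0 − 4.3303·20.1)
α = (645.2 − 3.05) / (117.0 − 87.04) = 642.2/29.96 = 21.43

21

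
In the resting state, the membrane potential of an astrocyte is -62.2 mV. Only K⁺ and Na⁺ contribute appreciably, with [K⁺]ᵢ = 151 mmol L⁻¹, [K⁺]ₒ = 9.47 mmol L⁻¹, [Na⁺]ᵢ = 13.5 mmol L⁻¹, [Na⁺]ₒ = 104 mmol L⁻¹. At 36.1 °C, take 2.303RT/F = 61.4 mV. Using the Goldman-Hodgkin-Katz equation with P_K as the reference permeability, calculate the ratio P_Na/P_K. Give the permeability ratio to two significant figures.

Let α = P_Na/P_K. GHK: Vm = 61.4·log₁₀[(Kₒ + α·Naₒ)/(Kᵢ + α·Naᵢ)].
10^(Vm/61.4) = 10^(-62.2/61.4) = 0.097044
So 0.097044·(Kᵢ + α·Naᵢ) = Kₒ + α·Naₒ → α = (0.097044·151.0 − 9.47) / (104.0 − 0.097044·13.5)
α = (14.65 − 9.47) / (104.0 − 1.31) = 5.184/102.7 = 0.05048

0.050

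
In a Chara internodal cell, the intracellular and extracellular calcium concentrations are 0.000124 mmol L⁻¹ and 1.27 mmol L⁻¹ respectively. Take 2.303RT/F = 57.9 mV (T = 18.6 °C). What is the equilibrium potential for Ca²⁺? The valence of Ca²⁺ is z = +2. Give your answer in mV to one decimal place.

116.1 mV

E = (57.9/z) · log₁₀([Ca²⁺]_out/[Ca²⁺]_in) with z = +2.
= (57.9/2) · log₁₀(1.27/0.000124) = 28.95 · log₁₀(1.024e+04)
= 28.95 · (4.0104) = 116.10 mV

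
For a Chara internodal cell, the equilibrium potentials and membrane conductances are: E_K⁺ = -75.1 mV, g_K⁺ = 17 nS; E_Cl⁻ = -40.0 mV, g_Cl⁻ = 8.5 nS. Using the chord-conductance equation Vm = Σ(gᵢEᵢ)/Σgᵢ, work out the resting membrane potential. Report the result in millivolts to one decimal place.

Σ gᵢEᵢ = 17·(-75.1) + 8.5·(-40.0) = -1616.70
Σ gᵢ = 17 + 8.5 = 25.5
Vm = -1616.70 / 25.5 = -63.40 mV

-63.4 mV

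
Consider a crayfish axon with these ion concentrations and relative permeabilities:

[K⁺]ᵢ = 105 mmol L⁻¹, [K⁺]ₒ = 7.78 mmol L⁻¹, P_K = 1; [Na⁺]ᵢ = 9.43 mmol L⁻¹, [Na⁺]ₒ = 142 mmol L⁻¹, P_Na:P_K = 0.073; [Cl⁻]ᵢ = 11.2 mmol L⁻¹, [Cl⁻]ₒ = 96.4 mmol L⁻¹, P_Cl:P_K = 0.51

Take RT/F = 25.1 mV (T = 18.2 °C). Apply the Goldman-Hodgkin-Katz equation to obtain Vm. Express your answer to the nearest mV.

Vm = 25.1 · ln[(Σ P·[cation]ₒ + Σ P·[anion]ᵢ) / (Σ P·[cation]ᵢ + Σ P·[anion]ₒ)]
Numerator = 1×7.78 + 0.073×142 + 0.51×11.2 = 23.86
Denominator = 1×105 + 0.073×9.43 + 0.51×96.4 = 154.9
Vm = 25.1 · ln(0.15407) = 25.1 × (-1.8704) = -46.95 mV

-47 mV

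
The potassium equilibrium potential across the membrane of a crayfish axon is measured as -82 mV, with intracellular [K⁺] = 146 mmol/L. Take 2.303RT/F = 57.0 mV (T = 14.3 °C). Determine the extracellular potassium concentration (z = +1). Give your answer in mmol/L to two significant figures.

Nernst: E = (57.0/1) · log₁₀([out]/[in]), so log₁₀([out]/[in]) = -82.0 × 1 / 57.0 = -1.4386.
[out]/[in] = 10^(-1.4386) = 0.03643.
[out] = 0.03643 × 146 = 5.318 mmol/L.

5.3 mmol/L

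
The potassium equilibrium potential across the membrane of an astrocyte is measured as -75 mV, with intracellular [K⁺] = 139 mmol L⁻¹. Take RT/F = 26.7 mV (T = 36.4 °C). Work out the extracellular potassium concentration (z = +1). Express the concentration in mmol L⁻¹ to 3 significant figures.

8.38 mmol L⁻¹

Nernst: E = (26.7/1) · ln([out]/[in]), so ln([out]/[in]) = -75.0 × 1 / 26.7 = -2.8090.
[out]/[in] = e^(-2.8090) = 0.06027.
[out] = 0.06027 × 139 = 8.377 mmol L⁻¹.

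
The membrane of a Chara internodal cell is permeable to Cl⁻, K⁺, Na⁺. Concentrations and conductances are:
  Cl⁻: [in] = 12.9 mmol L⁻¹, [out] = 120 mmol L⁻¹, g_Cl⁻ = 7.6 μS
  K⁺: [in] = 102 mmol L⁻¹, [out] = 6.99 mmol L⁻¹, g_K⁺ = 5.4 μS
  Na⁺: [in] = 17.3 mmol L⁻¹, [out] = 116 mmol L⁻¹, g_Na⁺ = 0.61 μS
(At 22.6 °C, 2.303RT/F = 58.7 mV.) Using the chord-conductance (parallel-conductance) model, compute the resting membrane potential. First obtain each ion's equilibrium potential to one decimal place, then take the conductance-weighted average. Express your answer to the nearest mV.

-57 mV

E_Cl⁻ = (58.7/-1)·log₁₀(120/12.9) = -56.9 mV
E_K⁺ = (58.7/1)·log₁₀(6.99/102) = -68.3 mV
E_Na⁺ = (58.7/1)·log₁₀(116/17.3) = 48.5 mV
Vm = (Σ gᵢEᵢ)/(Σ gᵢ) = (7.6·-56.9 + 5.4·-68.3 + 0.61·48.5) / (7.6 + 5.4 + 0.61)
= -771.67 / 13.61 = -56.70 mV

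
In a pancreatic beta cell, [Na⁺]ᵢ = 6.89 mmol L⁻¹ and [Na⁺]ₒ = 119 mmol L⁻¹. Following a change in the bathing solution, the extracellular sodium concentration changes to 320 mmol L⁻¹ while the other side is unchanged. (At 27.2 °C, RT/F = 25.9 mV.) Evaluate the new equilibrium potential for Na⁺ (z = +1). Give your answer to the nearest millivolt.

99 mV

After the shift: [Na⁺]_out = 320, [Na⁺]_in = 6.89 mmol L⁻¹.
E_new = (25.9/1)·ln(320/6.89) = 25.90 · (3.8382) = 99.41 mV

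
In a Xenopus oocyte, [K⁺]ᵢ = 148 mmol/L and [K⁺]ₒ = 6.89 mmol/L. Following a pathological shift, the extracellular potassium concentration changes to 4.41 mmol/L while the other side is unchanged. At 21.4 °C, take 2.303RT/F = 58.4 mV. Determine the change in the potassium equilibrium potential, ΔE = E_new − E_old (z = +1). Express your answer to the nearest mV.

E_old = (58.4/1)·log₁₀(6.89/148) = -77.79 mV
E_new = (58.4/1)·log₁₀(4.41/148) = -89.11 mV
ΔE = -89.11 − (-77.79) = -11.32 mV

-11 mV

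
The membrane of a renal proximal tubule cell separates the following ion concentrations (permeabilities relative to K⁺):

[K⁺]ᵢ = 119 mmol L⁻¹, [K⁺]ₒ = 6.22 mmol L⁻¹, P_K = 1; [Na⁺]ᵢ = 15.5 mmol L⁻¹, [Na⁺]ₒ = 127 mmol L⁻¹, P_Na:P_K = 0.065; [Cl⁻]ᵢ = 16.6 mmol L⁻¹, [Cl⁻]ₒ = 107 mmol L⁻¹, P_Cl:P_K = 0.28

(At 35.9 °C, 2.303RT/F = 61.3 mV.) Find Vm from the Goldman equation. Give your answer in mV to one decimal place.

-54.8 mV

Vm = 61.3 · log₁₀[(Σ P·[cation]ₒ + Σ P·[anion]ᵢ) / (Σ P·[cation]ᵢ + Σ P·[anion]ₒ)]
Numerator = 1×6.22 + 0.065×127 + 0.28×16.6 = 19.12
Denominator = 1×119 + 0.065×15.5 + 0.28×107 = 150
Vm = 61.3 · log₁₀(0.12751) = 61.3 × (-0.8944) = -54.83 mV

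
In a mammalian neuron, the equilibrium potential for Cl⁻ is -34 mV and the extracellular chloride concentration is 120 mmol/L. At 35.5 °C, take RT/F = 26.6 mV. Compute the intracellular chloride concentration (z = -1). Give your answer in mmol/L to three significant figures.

33.4 mmol/L

Nernst: E = (26.6/-1) · ln([out]/[in]), so ln([out]/[in]) = -34.0 × -1 / 26.6 = 1.2782.
[out]/[in] = e^(1.2782) = 3.59.
[in] = 120 / 3.59 = 33.42 mmol/L.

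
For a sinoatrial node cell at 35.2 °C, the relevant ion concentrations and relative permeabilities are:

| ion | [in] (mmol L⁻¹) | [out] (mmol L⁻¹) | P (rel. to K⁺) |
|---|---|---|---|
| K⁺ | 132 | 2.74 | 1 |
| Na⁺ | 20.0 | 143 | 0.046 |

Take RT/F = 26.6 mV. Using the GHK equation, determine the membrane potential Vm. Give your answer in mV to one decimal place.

-70.7 mV

Vm = 26.6 · ln[(Σ P·[cation]ₒ + Σ P·[anion]ᵢ) / (Σ P·[cation]ᵢ + Σ P·[anion]ₒ)]
Numerator = 1×2.74 + 0.046×143 = 9.318
Denominator = 1×132 + 0.046×20.0 = 132.9
Vm = 26.6 · ln(0.070102) = 26.6 × (-2.6578) = -70.70 mV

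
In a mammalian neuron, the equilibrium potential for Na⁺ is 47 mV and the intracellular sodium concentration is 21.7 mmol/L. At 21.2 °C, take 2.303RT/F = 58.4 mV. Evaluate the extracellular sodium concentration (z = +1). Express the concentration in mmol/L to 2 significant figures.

Nernst: E = (58.4/1) · log₁₀([out]/[in]), so log₁₀([out]/[in]) = 47.0 × 1 / 58.4 = 0.8048.
[out]/[in] = 10^(0.8048) = 6.38.
[out] = 6.38 × 21.7 = 138.4 mmol/L.

140 mmol/L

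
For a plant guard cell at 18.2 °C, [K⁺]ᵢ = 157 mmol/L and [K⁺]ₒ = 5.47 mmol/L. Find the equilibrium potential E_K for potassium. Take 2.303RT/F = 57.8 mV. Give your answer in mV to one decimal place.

-84.3 mV

E = (57.8/z) · log₁₀([K⁺]_out/[K⁺]_in) with z = +1.
= (57.8/1) · log₁₀(5.47/157) = 57.80 · log₁₀(0.03484)
= 57.80 · (-1.4579) = -84.27 mV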